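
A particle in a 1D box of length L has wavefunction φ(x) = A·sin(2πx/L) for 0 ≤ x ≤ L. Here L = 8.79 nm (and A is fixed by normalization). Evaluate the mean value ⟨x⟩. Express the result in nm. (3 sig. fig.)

The expectation value is the |φ|²-weighted average of x: ∫ x|φ|² dx.
With ∫₀^L sin²(nπx/L) dx = L/2, the ratio of the moment integral to the normalization integral gives ⟨x⟩ = L/2.
With L = 8.79, ⟨x⟩ = 4.395.

⟨x⟩ ≈ 4.40 nm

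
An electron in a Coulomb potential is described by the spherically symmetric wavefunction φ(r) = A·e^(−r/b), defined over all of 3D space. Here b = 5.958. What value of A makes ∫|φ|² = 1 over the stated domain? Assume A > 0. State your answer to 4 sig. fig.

Require ∫ |φ|² 4πr² dr = 1 over the whole domain.
(Spherical symmetry: dV = 4πr² dr.)
∫|φ|² 4πr² dr = A²·(π·b^3).
So A² = (π·b^3)^(−1).
With b = 5.958: A² = 0.0015050 and A = 0.038795.

A ≈ 0.03879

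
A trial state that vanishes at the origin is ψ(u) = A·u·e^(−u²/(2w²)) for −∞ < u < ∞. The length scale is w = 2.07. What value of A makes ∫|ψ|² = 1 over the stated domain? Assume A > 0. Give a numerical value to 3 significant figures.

Normalization requires ∫|ψ|² du = 1, integrated from −∞ to ∞.
∫|ψ|² du = A²·(√(π)·w^3/2).
So A² = (√(π)·w^3/2)^(−1).
Substituting w = 2.07 gives A² = 0.1272, so A = 0.3567.

A ≈ 0.357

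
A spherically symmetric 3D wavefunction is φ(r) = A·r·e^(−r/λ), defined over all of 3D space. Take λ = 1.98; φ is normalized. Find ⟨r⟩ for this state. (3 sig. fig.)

The expectation value is the |φ|²-weighted average of r: ∫ r|φ|² 4πr² dr.
The ratio of the moment integral to the normalization integral gives ⟨r⟩ = 5·λ/2.
Putting λ = 1.98 gives 4.950.

⟨r⟩ ≈ 4.95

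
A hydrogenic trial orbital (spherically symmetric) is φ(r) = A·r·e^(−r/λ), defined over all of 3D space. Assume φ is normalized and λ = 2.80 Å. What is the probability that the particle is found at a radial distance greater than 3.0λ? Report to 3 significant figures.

P ≈ 0.285

P = ∫ |φ|² 4πr² dr over r > 3.0λ.
A² is fixed by ∫₀^∞ 4πr²|φ|² dr = 1, i.e. A² = (3·π·λ^5)^(−1).
Substituting u = r/λ, A², 4π and the length scale all cancel in the ratio: P = ∫_{3.0}^{∞} u^4·e^(-2·u) du / ∫_{0}^{∞} u^4·e^(-2·u) du.
Using ∫ u^4·e^(-2·u) du = -(u^4/2 + u^3 + 3·u^2/2 + 3·u/2 + 3/4)·e^(-2·u), the numerator is 345·e^(-6)/4 and the denominator is 3/4.
This evaluates to P = 0.2851.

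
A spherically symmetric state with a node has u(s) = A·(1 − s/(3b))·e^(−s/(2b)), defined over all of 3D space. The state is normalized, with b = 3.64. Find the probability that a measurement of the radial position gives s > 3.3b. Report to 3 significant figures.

P = ∫ |u|² 4πs² ds over s > 3.3b.
A² is fixed by ∫₀^∞ 4πs²|u|² ds = 1, i.e. A² = (8·π·b^3/3)^(−1).
In terms of t = s/b (A², 4π and the length scale all cancel between numerator and denominator), P = [∫_{3.3}^{∞} t^2·(1 - t/3)^2·e^(-t) dt] / [∫_{0}^{∞} t^2·(1 - t/3)^2·e^(-t) dt].
An antiderivative of t^2·(1 - t/3)^2·e^(-t) is (-t^4 + 2·t^3 - 3·t^2 - 6·t - 6)·e^(-t)/9; evaluating from 3.3 to ∞ gives ≈ 0.43107, while the full integral is 2/3.
Taking the ratio yields P = 0.6466.

P ≈ 0.647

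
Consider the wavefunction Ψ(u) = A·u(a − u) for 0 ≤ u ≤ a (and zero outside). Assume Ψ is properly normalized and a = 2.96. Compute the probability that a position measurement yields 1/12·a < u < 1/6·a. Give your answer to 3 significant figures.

P ≈ 0.0304

|Ψ|² is the probability density, so P = ∫_{1/12·a}^{1/6·a} |Ψ|² du.
Since A² = 1/(a^5/30), this is the region integral divided by the full normalization integral.
In terms of t = u/a (A² and the length scale cancel between numerator and denominator), P = [∫_{1/12}^{1/6} t^2·(1 - t)^2 dt] / [∫_{0}^{1} t^2·(1 - t)^2 dt].
Using ∫ t^2·(1 - t)^2 dt = t^3·(6·t^2 - 15·t + 10)/30, the numerator is ≈ 0.0010135 and the denominator is 1/30.
The result is P = 0.03041.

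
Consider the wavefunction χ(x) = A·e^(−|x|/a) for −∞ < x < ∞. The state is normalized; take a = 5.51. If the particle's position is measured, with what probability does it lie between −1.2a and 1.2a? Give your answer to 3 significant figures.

The probability is P = ∫ |χ|² dx over [−1.2a, 1.2a].
The normalization integral ∫|χ|²dx over the whole domain equals a·A², and A² cancels in the ratio.
Both integrals are even about x = 0, so only the x ≥ 0 halves are needed (the factors of 2 cancel). Substituting u = x/a, A² and the length scale cancel in the ratio: P = ∫_{0}^{1.2} e^(-2·u) du / ∫_{0}^{∞} e^(-2·u) du.
Using ∫ e^(-2·u) du = -e^(-2·u)/2, the numerator is 1/2 - e^(-12/5)/2 and the denominator is 1/2.
Evaluating gives P = 0.9093.

P ≈ 0.909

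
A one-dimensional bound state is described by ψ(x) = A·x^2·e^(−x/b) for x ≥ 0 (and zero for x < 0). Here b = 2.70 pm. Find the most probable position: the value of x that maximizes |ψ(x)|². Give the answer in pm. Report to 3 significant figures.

The maximum of |ψ(x)|² occurs where its derivative vanishes.
Solving yields x = 2·b.
With b = 2.70, the most probable position is 5.400 pm.

x ≈ 5.40 pm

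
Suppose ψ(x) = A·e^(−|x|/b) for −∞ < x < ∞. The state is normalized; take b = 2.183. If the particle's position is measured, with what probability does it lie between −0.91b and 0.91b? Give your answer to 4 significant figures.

P ≈ 0.8380

P = ∫_{−0.91b}^{0.91b} |ψ(x)|² dx.
With A² fixed by ∫|ψ|² = 1, i.e. A² = (b)^(−1), substitute and integrate.
Both integrals are even about x = 0, so only the x ≥ 0 halves are needed (the factors of 2 cancel). Let u = x/b; then A² and the length scale cancel, so P = ∫_{0}^{0.91} e^(-2·u) du ÷ ∫_{0}^{∞} e^(-2·u) du.
With ∫ e^(-2·u) du = -e^(-2·u)/2 + C, the region integral is 1/2 - e^(-91/50)/2 and the full one is 1/2.
Evaluating gives P = 0.83797.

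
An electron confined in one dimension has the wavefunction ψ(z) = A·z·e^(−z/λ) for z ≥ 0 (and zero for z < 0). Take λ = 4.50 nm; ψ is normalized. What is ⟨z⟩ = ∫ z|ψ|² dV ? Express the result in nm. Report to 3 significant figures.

⟨z⟩ ≈ 6.75 nm

The expectation value is the |ψ|²-weighted average of z: ∫ z|ψ|² dz.
Evaluating both integrals, ⟨z⟩ = 3·λ/2.
With λ = 4.50, ⟨z⟩ = 6.750.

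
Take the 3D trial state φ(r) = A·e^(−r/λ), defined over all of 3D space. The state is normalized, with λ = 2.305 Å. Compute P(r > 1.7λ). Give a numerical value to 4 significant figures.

Integrate the radial probability density 4πr²|φ|² over r > 1.7λ.
A² is fixed by ∫₀^∞ 4πr²|φ|² dr = 1, i.e. A² = (π·λ^3)^(−1).
In terms of u = r/λ (A², 4π and the length scale all cancel between numerator and denominator), P = [∫_{1.7}^{∞} u^2·e^(-2·u) du] / [∫_{0}^{∞} u^2·e^(-2·u) du].
Using ∫ u^2·e^(-2·u) du = -(2·u^2 + 2·u + 1)·e^(-2·u)/4, the numerator is 509·e^(-17/5)/200 and the denominator is 1/4.
Taking the ratio yields P = 0.33974.

P ≈ 0.3397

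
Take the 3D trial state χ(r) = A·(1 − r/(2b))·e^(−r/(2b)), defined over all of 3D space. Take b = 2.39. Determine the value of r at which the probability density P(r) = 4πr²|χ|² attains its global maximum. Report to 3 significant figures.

Set d/dr [P(r) = 4πr²|χ|²] = 0 and solve for r > 0.
Solving yields r = b·(√(5) + 3).
With b = 2.39, the most probable radial distance is 12.51.

r ≈ 12.5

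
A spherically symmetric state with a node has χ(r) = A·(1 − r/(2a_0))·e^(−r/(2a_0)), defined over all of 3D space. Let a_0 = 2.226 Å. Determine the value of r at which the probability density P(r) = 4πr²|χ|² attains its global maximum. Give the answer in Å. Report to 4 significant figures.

Differentiate P(r) = 4πr²|χ|² with respect to r and set to zero.
Solving yields r = a_0·(√(5) + 3).
With a_0 = 2.226, the most probable radial distance is 11.655 Å.

r ≈ 11.66 Å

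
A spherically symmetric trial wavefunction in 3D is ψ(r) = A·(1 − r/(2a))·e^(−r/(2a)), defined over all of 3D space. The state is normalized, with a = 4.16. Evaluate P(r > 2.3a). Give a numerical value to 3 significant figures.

P ≈ 0.947

With dV = 4πr²dr, the probability is ∫|ψ|² dV over r > 2.3a.
The full normalization integral is A²·[8·π·a^3] = 1, fixing A².
Substituting u = r/a, A², 4π and the length scale all cancel in the ratio: P = ∫_{2.3}^{∞} u^2·(1 - u/2)^2·e^(-u) du / ∫_{0}^{∞} u^2·(1 - u/2)^2·e^(-u) du.
Using ∫ u^2·(1 - u/2)^2·e^(-u) du = -(u^4/4 + u^2 + 2·u + 2)·e^(-u), the numerator is ≈ 1.8935 and the denominator is 2.
The region integral divided by the full integral gives P = 0.9467.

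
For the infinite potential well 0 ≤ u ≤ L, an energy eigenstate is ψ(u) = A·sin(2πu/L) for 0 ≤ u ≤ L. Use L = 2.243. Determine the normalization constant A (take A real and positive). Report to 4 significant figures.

A ≈ 0.9443

Require ∫ |ψ|² du = 1 over the whole domain.
With ∫₀^L sin²(nπu/L) du = L/2, carrying out the integral gives A² · L/2.
So A² = (L/2)^(−1).
With L = 2.243: A² = 0.89166 and A = 0.94428.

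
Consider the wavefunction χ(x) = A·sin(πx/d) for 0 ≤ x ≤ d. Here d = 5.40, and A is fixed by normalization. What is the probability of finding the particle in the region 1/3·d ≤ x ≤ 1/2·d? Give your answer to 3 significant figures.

P ≈ 0.304

|χ|² is the probability density, so P = ∫_{1/3·d}^{1/2·d} |χ|² dx.
Since A² = 1/(d/2), this is the region integral divided by the full normalization integral.
Substituting u = x/d, A² and the length scale cancel in the ratio: P = ∫_{1/3}^{1/2} sin(π·u)^2 du / ∫_{0}^{1} sin(π·u)^2 du.
Using ∫ sin(π·u)^2 du = u/2 - sin(2·π·u)/(4·π), the numerator is √(3)/(8·π) + 1/12 and the denominator is 1/2.
This works out to P = (√(3)/4 + π/6)/π.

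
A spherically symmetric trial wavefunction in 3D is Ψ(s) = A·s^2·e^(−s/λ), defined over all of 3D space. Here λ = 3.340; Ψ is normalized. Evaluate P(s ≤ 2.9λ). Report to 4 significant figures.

P ≈ 0.3616

Integrate the radial probability density 4πs²|Ψ|² over s ≤ 2.9λ.
Normalization gives A² = 1/(45·π·λ^7/2).
Substituting u = s/λ, A², 4π and the length scale all cancel in the ratio: P = ∫_{0}^{2.9} u^6·e^(-2·u) du / ∫_{0}^{∞} u^6·e^(-2·u) du.
Using ∫ u^6·e^(-2·u) du = -(4·u^6 + 12·u^5 + 30·u^4 + 60·u^3 + 90·u^2 + 90·u + 45)·e^(-2·u)/8, the numerator is ≈ 2.03405 and the denominator is 45/8.
The region integral divided by the full integral gives P = 0.36161.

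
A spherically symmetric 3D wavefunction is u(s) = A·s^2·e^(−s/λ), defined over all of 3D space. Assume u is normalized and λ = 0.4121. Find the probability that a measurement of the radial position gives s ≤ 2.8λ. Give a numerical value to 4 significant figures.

Integrate the radial probability density 4πs²|u|² over s ≤ 2.8λ.
A² is fixed by ∫₀^∞ 4πs²|u|² ds = 1, i.e. A² = (45·π·λ^7/2)^(−1).
In terms of t = s/λ (A², 4π and the length scale all cancel between numerator and denominator), P = [∫_{0}^{2.8} t^6·e^(-2·t) dt] / [∫_{0}^{∞} t^6·e^(-2·t) dt].
With ∫ t^6·e^(-2·t) dt = -(4·t^6 + 12·t^5 + 30·t^4 + 60·t^3 + 90·t^2 + 90·t + 45)·e^(-2·t)/8 + C, the region integral is ≈ 1.85480 and the full one is 45/8.
The region integral divided by the full integral gives P = 0.32974.

P ≈ 0.3297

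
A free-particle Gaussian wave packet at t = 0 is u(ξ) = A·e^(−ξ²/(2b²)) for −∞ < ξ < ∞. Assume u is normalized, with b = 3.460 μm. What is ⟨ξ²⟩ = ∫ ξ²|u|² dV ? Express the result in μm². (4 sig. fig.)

⟨ξ^2⟩ ≈ 5.986 μm^2

By definition ⟨ξ²⟩ = ∫ ξ^2 |u(ξ)|² dξ.
Evaluating both integrals, ⟨ξ²⟩ = b^2/2.
Putting b = 3.460 gives 5.9858.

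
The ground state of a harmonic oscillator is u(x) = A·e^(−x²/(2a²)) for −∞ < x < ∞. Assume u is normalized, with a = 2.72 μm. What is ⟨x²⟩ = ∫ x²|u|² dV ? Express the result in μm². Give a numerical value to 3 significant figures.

⟨x²⟩ = ∫ x^2 |u|² dx over the full domain.
Evaluating both integrals, ⟨x²⟩ = a^2/2.
With a = 2.72, ⟨x^2⟩ = 3.699.

⟨x^2⟩ ≈ 3.70 μm^2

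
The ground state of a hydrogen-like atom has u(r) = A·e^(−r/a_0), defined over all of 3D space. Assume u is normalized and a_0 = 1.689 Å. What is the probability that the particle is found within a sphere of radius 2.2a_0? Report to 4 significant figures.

P ≈ 0.8149

Integrate the radial probability density 4πr²|u|² over r ≤ 2.2a_0.
The full normalization integral is A²·[π·a_0^3] = 1, fixing A².
Substituting t = r/a_0, A², 4π and the length scale all cancel in the ratio: P = ∫_{0}^{2.2} t^2·e^(-2·t) dt / ∫_{0}^{∞} t^2·e^(-2·t) dt.
With ∫ t^2·e^(-2·t) dt = -(2·t^2 + 2·t + 1)·e^(-2·t)/4 + C, the region integral is 1/4 - 377·e^(-22/5)/100 and the full one is 1/4.
The region integral divided by the full integral gives P = 0.81486.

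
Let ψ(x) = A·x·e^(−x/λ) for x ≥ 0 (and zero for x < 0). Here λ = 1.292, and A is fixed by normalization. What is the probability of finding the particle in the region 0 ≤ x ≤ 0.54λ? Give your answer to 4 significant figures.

P ≈ 0.09559

|ψ|² is the probability density, so P = ∫_{0}^{0.54λ} |ψ|² dx.
The normalization integral ∫|ψ|²dx over the whole domain equals λ^3/4·A², and A² cancels in the ratio.
In terms of u = x/λ (A² and the length scale cancel between numerator and denominator), P = [∫_{0}^{0.54} u^2·e^(-2·u) du] / [∫_{0}^{∞} u^2·e^(-2·u) du].
An antiderivative of u^2·e^(-2·u) is -(2·u^2 + 2·u + 1)·e^(-2·u)/4; evaluating from 0 to 0.54 gives 1/4 - 3329·e^(-27/25)/5000, while the full integral is 1/4.
The result is P = 0.095589.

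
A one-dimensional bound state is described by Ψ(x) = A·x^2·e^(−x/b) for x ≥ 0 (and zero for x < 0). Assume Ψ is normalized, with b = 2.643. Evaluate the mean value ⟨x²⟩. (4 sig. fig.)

⟨x^2⟩ ≈ 52.39

By definition ⟨x²⟩ = ∫ x^2 |Ψ(x)|² dx.
Using ∫₀^∞ xⁿ e^(−αx) dx = n!/αⁿ⁺¹, evaluating both integrals, ⟨x²⟩ = 15·b^2/2.
With b = 2.643, ⟨x^2⟩ = 52.391.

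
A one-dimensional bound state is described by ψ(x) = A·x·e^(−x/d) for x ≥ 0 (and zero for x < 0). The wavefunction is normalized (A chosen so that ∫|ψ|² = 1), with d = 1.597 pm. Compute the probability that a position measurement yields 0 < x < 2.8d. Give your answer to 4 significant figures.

P ≈ 0.9176

The probability is P = ∫ |ψ|² dx over [0, 2.8d].
The normalization integral ∫|ψ|²dx over the whole domain equals d^3/4·A², and A² cancels in the ratio.
Let u = x/d; then A² and the length scale cancel, so P = ∫_{0}^{2.8} u^2·e^(-2·u) du ÷ ∫_{0}^{∞} u^2·e^(-2·u) du.
An antiderivative of u^2·e^(-2·u) is -(2·u^2 + 2·u + 1)·e^(-2·u)/4; evaluating from 0 to 2.8 gives 1/4 - 557·e^(-28/5)/100, while the full integral is 1/4.
Evaluating gives P = 0.91761.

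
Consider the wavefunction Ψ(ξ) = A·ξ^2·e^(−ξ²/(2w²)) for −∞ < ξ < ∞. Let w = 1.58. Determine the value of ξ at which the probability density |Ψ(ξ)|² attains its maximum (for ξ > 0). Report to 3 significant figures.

The maximum of |Ψ(ξ)|² occurs where its derivative vanishes.
Solving yields ξ = √(2)·w.
With w = 1.58, the value of ξ > 0 at which the probability density is greatest is 2.234.

ξ ≈ 2.23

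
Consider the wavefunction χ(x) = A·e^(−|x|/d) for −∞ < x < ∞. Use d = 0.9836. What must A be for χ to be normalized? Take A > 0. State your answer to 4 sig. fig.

A ≈ 1.008

Normalization requires ∫|χ|² dx = 1, integrated from −∞ to ∞.
The integral (without the A² prefactor) comes out to d.
Setting this equal to 1 gives A² = 1/(d).
Plugging in d = 0.9836 yields A = 1.0083.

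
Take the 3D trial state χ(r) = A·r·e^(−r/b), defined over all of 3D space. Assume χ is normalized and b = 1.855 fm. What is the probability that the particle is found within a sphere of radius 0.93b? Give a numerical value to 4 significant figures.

Integrate the radial probability density 4πr²|χ|² over r ≤ 0.93b.
The full normalization integral is A²·[3·π·b^5] = 1, fixing A².
Substituting u = r/b, A², 4π and the length scale all cancel in the ratio: P = ∫_{0}^{0.93} u^4·e^(-2·u) du / ∫_{0}^{∞} u^4·e^(-2·u) du.
With ∫ u^4·e^(-2·u) du = -(u^4/2 + u^3 + 3·u^2/2 + 3·u/2 + 3/4)·e^(-2·u) + C, the region integral is ≈ 0.0306783 and the full one is 3/4.
The region integral divided by the full integral gives P = 0.040904.

P ≈ 0.04090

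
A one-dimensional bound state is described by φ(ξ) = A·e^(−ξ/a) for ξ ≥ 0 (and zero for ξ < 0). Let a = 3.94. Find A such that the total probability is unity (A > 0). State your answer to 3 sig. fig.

A ≈ 0.712

We need A² ∫|f|² dξ = 1, taking the integral from 0 to ∞.
With ∫₀^∞ ξ^0 e^(−αξ) dξ = 0!/α^1, with φ = A·e^(−ξ/a), the integral evaluates to A²·[a/2].
Hence A² = 1/[a/2].
Plugging in a = 3.94 yields A = 0.7125.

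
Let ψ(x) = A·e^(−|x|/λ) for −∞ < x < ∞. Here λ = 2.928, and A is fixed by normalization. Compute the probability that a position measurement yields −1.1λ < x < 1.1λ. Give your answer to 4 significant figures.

P ≈ 0.8892

|ψ|² is the probability density, so P = ∫_{−1.1λ}^{1.1λ} |ψ|² dx.
Since A² = 1/(λ), this is the region integral divided by the full normalization integral.
Both integrals are even about x = 0, so only the x ≥ 0 halves are needed (the factors of 2 cancel). Let u = x/λ; then A² and the length scale cancel, so P = ∫_{0}^{1.1} e^(-2·u) du ÷ ∫_{0}^{∞} e^(-2·u) du.
With ∫ e^(-2·u) du = -e^(-2·u)/2 + C, the region integral is 1/2 - e^(-11/5)/2 and the full one is 1/2.
This works out to P = 0.88920.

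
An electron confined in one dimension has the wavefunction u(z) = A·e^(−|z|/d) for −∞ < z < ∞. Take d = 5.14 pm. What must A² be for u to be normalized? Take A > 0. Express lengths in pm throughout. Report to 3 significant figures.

Require ∫ |u|² dz = 1 over the whole domain.
With ∫₀^∞ z^0 e^(−αz) dz = 0!/α^1, the integral (without the A² prefactor) comes out to d.
Setting this equal to 1 gives A² = 1/(d).
Substituting d = 5.14 gives A² = 0.1946, so A = 0.4411.

A^2 ≈ 0.195 pm^(-1)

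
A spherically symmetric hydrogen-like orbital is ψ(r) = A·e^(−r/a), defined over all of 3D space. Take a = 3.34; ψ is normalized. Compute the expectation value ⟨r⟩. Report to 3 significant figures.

⟨r⟩ ≈ 5.01

By definition ⟨r⟩ = ∫ r |ψ(r)|² 4πr² dr.
Recall ∫₀^∞ r^m e^(−r/β) dr = m!·β^(m+1), evaluating both integrals, ⟨r⟩ = 3·a/2.
Putting a = 3.34 gives 5.010.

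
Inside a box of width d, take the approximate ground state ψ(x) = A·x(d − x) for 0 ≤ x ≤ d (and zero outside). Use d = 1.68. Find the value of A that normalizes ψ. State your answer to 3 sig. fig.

Normalization requires ∫|ψ|² dx = 1, integrated from 0 to d.
Expanding the polynomial and integrating term by term, the integral (without the A² prefactor) comes out to d^5/30.
Plugging in d = 1.68 yields A = 1.497.

A ≈ 1.50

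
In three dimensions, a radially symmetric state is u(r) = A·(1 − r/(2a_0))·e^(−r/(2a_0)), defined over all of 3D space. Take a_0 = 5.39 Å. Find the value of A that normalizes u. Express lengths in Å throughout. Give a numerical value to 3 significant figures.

A ≈ 0.0159 Å^(-3/2)

Normalization requires ∫|u|² 4πr² dr = 1, integrated from 0 to ∞.
Recall ∫₀^∞ r^m e^(−r/β) dr = m!·β^(m+1), carrying out the integral gives A² · 8·π·a_0^3.
So A² = (8·π·a_0^3)^(−1).
Substituting a_0 = 5.39 gives A² = 0.0002541, so A = 0.01594.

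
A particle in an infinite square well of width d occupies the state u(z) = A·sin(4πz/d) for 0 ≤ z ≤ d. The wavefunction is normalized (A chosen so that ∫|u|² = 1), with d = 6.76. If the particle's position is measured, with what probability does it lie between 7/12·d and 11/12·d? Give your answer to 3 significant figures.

P ≈ 0.402

P = ∫_{7/12·d}^{11/12·d} |u(z)|² dz.
With A² fixed by ∫|u|² = 1, i.e. A² = (d/2)^(−1), substitute and integrate.
In terms of t = z/d (A² and the length scale cancel between numerator and denominator), P = [∫_{7/12}^{11/12} sin(4·π·t)^2 dt] / [∫_{0}^{1} sin(4·π·t)^2 dt].
An antiderivative of sin(4·π·t)^2 is t/2 - sin(4·π·t)·cos(4·π·t)/(8·π); evaluating from 7/12 to 11/12 gives √(3)/(16·π) + 1/6, while the full integral is 1/2.
This works out to P = (√(3)/8 + π/3)/π.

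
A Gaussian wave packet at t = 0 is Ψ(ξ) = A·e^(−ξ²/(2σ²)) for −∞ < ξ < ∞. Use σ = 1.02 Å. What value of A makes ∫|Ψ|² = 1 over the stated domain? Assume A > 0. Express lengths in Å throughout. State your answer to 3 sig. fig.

Normalization requires ∫|Ψ|² dξ = 1, integrated from −∞ to ∞.
With Ψ = A·e^(−ξ²/(2σ²)), the integral evaluates to A²·[√(π)·σ].
Hence A² = 1/[√(π)·σ].
Plugging in σ = 1.02 yields A = 0.7437.

A ≈ 0.744 Å^(-1/2)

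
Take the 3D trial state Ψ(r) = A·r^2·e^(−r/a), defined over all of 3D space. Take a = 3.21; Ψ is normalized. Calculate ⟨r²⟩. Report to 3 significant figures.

By definition ⟨r²⟩ = ∫ r^2 |Ψ(r)|² 4πr² dr.
Evaluating both integrals, ⟨r²⟩ = 14·a^2.
Putting a = 3.21 gives 144.3.

⟨r^2⟩ ≈ 144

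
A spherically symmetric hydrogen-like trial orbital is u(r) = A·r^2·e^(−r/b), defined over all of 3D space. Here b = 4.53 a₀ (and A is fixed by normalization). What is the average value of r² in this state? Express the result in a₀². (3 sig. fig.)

By definition ⟨r²⟩ = ∫ r^2 |u(r)|² 4πr² dr.
Since the A² factors cancel between numerator and denominator, ⟨r²⟩ = 14·b^2.
With b = 4.53, ⟨r^2⟩ = 287.3.

⟨r^2⟩ ≈ 287 a₀^2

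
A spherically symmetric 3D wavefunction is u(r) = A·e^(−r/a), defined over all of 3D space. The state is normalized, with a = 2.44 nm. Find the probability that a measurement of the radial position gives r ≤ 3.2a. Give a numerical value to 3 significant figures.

Integrate the radial probability density 4πr²|u|² over r ≤ 3.2a.
Normalization gives A² = 1/(π·a^3).
Let t = r/a; then A², 4π and the length scale all cancel, so P = ∫_{0}^{3.2} t^2·e^(-2·t) dt ÷ ∫_{0}^{∞} t^2·e^(-2·t) dt.
An antiderivative of t^2·e^(-2·t) is -(2·t^2 + 2·t + 1)·e^(-2·t)/4; evaluating from 0 to 3.2 gives 1/4 - 697·e^(-32/5)/100, while the full integral is 1/4.
This evaluates to P = 0.9537.

P ≈ 0.954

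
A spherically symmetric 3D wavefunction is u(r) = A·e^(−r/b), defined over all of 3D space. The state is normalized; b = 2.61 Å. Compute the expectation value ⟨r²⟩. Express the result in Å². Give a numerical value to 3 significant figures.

⟨r^2⟩ ≈ 20.4 Å^2

⟨r²⟩ = ∫ r^2 |u|² 4πr² dr over the full domain.
The ratio of the moment integral to the normalization integral gives ⟨r²⟩ = 3·b^2.
With b = 2.61, ⟨r^2⟩ = 20.44.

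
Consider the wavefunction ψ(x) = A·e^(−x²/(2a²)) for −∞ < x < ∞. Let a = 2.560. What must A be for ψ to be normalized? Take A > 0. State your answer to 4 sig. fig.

A ≈ 0.4695

Require ∫ |ψ|² dx = 1 over the whole domain.
With ψ = A·e^(−x²/(2a²)), the integral evaluates to A²·[√(π)·a].
So A² = (√(π)·a)^(−1).
Substituting a = 2.560 gives A² = 0.22039, so A = 0.46945.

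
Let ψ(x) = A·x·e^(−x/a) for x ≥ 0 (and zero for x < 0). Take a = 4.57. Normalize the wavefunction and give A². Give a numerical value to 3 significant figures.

A^2 ≈ 0.0419

Normalization requires ∫|ψ|² dx = 1, integrated from 0 to ∞.
The integral (without the A² prefactor) comes out to a^3/4.
Hence A² = 1/[a^3/4].
Substituting a = 4.57 gives A² = 0.04191, so A = 0.2047.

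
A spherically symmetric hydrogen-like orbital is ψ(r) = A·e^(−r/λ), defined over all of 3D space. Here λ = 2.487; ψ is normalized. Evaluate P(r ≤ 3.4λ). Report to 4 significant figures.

Integrate the radial probability density 4πr²|ψ|² over r ≤ 3.4λ.
The full normalization integral is A²·[π·λ^3] = 1, fixing A².
Substituting u = r/λ, A², 4π and the length scale all cancel in the ratio: P = ∫_{0}^{3.4} u^2·e^(-2·u) du / ∫_{0}^{∞} u^2·e^(-2·u) du.
An antiderivative of u^2·e^(-2·u) is -(2·u^2 + 2·u + 1)·e^(-2·u)/4; evaluating from 0 to 3.4 gives 1/4 - 773·e^(-34/5)/100, while the full integral is 1/4.
Taking the ratio yields P = 0.96556.

P ≈ 0.9656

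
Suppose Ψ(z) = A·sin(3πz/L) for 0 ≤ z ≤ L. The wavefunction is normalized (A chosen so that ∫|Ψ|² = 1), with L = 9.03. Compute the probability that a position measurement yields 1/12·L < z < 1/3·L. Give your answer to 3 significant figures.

P ≈ 0.303

P = ∫_{1/12·L}^{1/3·L} |Ψ(z)|² dz.
With A² fixed by ∫|Ψ|² = 1, i.e. A² = (L/2)^(−1), substitute and integrate.
In terms of u = z/L (A² and the length scale cancel between numerator and denominator), P = [∫_{1/12}^{1/3} sin(3·π·u)^2 du] / [∫_{0}^{1} sin(3·π·u)^2 du].
An antiderivative of sin(3·π·u)^2 is u/2 - sin(6·π·u)/(12·π); evaluating from 1/12 to 1/3 gives 1/(12·π) + 1/8, while the full integral is 1/2.
The result is P = (2 + 3·π)/(12·π).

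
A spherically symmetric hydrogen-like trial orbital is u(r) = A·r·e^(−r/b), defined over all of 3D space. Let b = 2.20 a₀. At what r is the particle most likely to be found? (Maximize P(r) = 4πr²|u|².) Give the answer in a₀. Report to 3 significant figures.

r ≈ 4.40 a₀

Set d/dr [P(r) = 4πr²|u|²] = 0 and solve for r > 0.
Solving yields r = 2·b.
With b = 2.20, the most probable radial distance is 4.400 a₀.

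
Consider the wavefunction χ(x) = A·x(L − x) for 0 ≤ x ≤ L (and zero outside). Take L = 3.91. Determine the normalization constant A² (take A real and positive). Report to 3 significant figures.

Require ∫ |χ|² dx = 1 over the whole domain.
Expanding the polynomial and integrating term by term, ∫|χ|² dx = A²·(L^5/30).
So A² = (L^5/30)^(−1).
With L = 3.91: A² = 0.03283 and A = 0.1812.

A^2 ≈ 0.0328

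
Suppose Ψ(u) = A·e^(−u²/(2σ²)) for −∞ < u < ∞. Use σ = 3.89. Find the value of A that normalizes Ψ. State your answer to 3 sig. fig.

The normalization condition is ∫|Ψ|² du = 1 from −∞ to ∞.
∫|Ψ|² du = A²·(√(π)·σ).
With σ = 3.89: A² = 0.1450 and A = 0.3808.

A ≈ 0.381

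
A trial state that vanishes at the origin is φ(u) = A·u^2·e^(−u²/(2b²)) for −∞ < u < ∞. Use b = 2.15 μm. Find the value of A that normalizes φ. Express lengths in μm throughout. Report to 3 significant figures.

Require ∫ |φ|² du = 1 over the whole domain.
∫|φ|² du = A²·(3·√(π)·b^5/4).
Setting this equal to 1 gives A² = 1/(3·√(π)·b^5/4).
Substituting b = 2.15 gives A² = 0.01637, so A = 0.1280.

A ≈ 0.128 μm^(-5/2)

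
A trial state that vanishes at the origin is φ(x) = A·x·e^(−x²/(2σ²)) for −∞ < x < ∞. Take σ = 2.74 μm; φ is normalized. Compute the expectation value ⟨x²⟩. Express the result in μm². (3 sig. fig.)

⟨x^2⟩ ≈ 11.3 μm^2

The expectation value is the |φ|²-weighted average of x^2: ∫ x^2|φ|² dx.
Differentiating ∫e^(−αx²) dx = √(π/α) under α to get the higher moments, since the A² factors cancel between numerator and denominator, ⟨x²⟩ = 3·σ^2/2.
With σ = 2.74, ⟨x^2⟩ = 11.26.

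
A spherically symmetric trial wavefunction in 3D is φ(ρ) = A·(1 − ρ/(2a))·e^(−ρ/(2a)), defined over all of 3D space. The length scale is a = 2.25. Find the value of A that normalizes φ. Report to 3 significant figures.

The normalization condition is ∫|φ|² 4πρ² dρ = 1 from 0 to ∞.
The angular integral contributes 4π, leaving ∫₀^∞ ρ²|φ|² dρ.
∫|φ|² 4πρ² dρ = A²·(8·π·a^3).
Setting this equal to 1 gives A² = 1/(8·π·a^3).
With a = 2.25: A² = 0.003493 and A = 0.05910.

A ≈ 0.0591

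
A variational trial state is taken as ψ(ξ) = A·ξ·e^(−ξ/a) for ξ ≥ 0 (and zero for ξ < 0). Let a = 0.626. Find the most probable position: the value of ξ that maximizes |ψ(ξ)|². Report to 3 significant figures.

ξ ≈ 0.626

The maximum of |ψ(ξ)|² occurs where its derivative vanishes.
This gives ξ = a.
With a = 0.626, the most probable position is 0.6260.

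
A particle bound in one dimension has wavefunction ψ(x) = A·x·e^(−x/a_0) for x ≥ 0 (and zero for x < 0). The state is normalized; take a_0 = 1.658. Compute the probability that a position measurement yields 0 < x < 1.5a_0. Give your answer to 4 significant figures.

P ≈ 0.5768

The probability is P = ∫ |ψ|² dx over [0, 1.5a_0].
Since A² = 1/(a_0^3/4), this is the region integral divided by the full normalization integral.
Substituting u = x/a_0, A² and the length scale cancel in the ratio: P = ∫_{0}^{1.5} u^2·e^(-2·u) du / ∫_{0}^{∞} u^2·e^(-2·u) du.
An antiderivative of u^2·e^(-2·u) is -(2·u^2 + 2·u + 1)·e^(-2·u)/4; evaluating from 0 to 1.5 gives 1/4 - 17·e^(-3)/8, while the full integral is 1/4.
This works out to P = 0.57681.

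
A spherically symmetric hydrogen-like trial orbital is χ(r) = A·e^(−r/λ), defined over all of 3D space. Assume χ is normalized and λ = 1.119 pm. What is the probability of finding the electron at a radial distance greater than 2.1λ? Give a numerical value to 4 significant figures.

P = ∫ |χ|² 4πr² dr over r > 2.1λ.
Normalization gives A² = 1/(π·λ^3).
Substituting u = r/λ, A², 4π and the length scale all cancel in the ratio: P = ∫_{2.1}^{∞} u^2·e^(-2·u) du / ∫_{0}^{∞} u^2·e^(-2·u) du.
With ∫ u^2·e^(-2·u) du = -(2·u^2 + 2·u + 1)·e^(-2·u)/4 + C, the region integral is 701·e^(-21/5)/200 and the full one is 1/4.
Taking the ratio yields P = 0.21024.

P ≈ 0.2102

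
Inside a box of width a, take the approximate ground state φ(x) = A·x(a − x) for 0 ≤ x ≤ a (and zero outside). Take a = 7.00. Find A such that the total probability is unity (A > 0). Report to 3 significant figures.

A ≈ 0.0422

We need A² ∫|f|² dx = 1, taking the integral from 0 to a.
Expanding the polynomial and integrating term by term, ∫|φ|² dx = A²·(a^5/30).
Hence A² = 1/[a^5/30].
Plugging in a = 7.00 yields A = 0.04225.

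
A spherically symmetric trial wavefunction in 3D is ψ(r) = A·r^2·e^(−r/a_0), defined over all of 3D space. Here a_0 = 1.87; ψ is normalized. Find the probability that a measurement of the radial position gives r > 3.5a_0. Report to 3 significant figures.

P ≈ 0.450

P = ∫ |ψ|² 4πr² dr over r > 3.5a_0.
A² is fixed by ∫₀^∞ 4πr²|ψ|² dr = 1, i.e. A² = (45·π·a_0^7/2)^(−1).
Substituting u = r/a_0, A², 4π and the length scale all cancel in the ratio: P = ∫_{3.5}^{∞} u^6·e^(-2·u) du / ∫_{0}^{∞} u^6·e^(-2·u) du.
An antiderivative of u^6·e^(-2·u) is -(4·u^6 + 12·u^5 + 30·u^4 + 60·u^3 + 90·u^2 + 90·u + 45)·e^(-2·u)/8; evaluating from 3.5 to ∞ gives ≈ 2.5296, while the full integral is 45/8.
The region integral divided by the full integral gives P = 0.4497.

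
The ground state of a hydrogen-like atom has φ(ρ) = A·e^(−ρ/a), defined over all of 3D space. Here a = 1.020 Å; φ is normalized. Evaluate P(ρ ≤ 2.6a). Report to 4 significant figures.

Integrate the radial probability density 4πρ²|φ|² over ρ ≤ 2.6a.
The full normalization integral is A²·[π·a^3] = 1, fixing A².
Let u = ρ/a; then A², 4π and the length scale all cancel, so P = ∫_{0}^{2.6} u^2·e^(-2·u) du ÷ ∫_{0}^{∞} u^2·e^(-2·u) du.
With ∫ u^2·e^(-2·u) du = -(2·u^2 + 2·u + 1)·e^(-2·u)/4 + C, the region integral is 1/4 - 493·e^(-26/5)/100 and the full one is 1/4.
The region integral divided by the full integral gives P = 0.89121.

P ≈ 0.8912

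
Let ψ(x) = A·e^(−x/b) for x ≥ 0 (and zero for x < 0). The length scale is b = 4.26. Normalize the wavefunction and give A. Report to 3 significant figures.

A ≈ 0.685

The normalization condition is ∫|ψ|² dx = 1 from 0 to ∞.
∫|ψ|² dx = A²·(b/2).
Setting this equal to 1 gives A² = 1/(b/2).
With b = 4.26: A² = 0.4695 and A = 0.6852.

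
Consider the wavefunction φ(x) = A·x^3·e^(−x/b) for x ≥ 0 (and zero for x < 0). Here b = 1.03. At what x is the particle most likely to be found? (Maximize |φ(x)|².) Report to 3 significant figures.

Set d/dx [|φ(x)|²] = 0 and solve for x > 0.
This gives x = 3·b.
With b = 1.03, the most probable position is 3.090.

x ≈ 3.09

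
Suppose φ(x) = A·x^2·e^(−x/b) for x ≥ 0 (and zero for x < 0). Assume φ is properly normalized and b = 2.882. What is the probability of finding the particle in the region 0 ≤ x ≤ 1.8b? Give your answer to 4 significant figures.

P = ∫_{0}^{1.8b} |φ(x)|² dx.
The normalization integral ∫|φ|²dx over the whole domain equals 3·b^5/4·A², and A² cancels in the ratio.
In terms of u = x/b (A² and the length scale cancel between numerator and denominator), P = [∫_{0}^{1.8} u^4·e^(-2·u) du] / [∫_{0}^{∞} u^4·e^(-2·u) du].
An antiderivative of u^4·e^(-2·u) is -(u^4/2 + u^3 + 3·u^2/2 + 3·u/2 + 3/4)·e^(-2·u); evaluating from 0 to 1.8 gives ≈ 0.220171, while the full integral is 3/4.
The result is P = 0.29356.

P ≈ 0.2936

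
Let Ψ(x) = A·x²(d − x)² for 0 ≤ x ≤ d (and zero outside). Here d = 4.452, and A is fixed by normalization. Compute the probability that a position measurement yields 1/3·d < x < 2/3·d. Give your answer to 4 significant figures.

P ≈ 0.7103

The probability is P = ∫ |Ψ|² dx over [1/3·d, 2/3·d].
The normalization integral ∫|Ψ|²dx over the whole domain equals d^9/630·A², and A² cancels in the ratio.
Let u = x/d; then A² and the length scale cancel, so P = ∫_{1/3}^{2/3} u^4·(1 - u)^4 du ÷ ∫_{0}^{1} u^4·(1 - u)^4 du.
With ∫ u^4·(1 - u)^4 du = u^5·(70·u^4 - 315·u^3 + 540·u^2 - 420·u + 126)/630 + C, the region integral is ≈ 0.00112747 and the full one is 1/630.
The result is P = 0.71031.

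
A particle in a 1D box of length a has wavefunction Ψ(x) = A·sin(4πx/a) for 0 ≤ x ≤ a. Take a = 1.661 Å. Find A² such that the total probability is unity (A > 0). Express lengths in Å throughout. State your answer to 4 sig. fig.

A^2 ≈ 1.204 Å^(-1)

Normalization requires ∫|Ψ|² dx = 1, integrated from 0 to a.
Using sin²θ = (1 − cos 2θ)/2, the integral (without the A² prefactor) comes out to a/2.
Substituting a = 1.661 gives A² = 1.2041, so A = 1.0973.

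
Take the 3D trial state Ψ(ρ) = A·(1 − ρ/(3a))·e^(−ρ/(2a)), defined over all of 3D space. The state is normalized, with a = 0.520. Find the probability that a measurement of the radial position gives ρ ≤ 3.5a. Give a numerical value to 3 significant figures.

P = ∫ |Ψ|² 4πρ² dρ over ρ ≤ 3.5a.
A² is fixed by ∫₀^∞ 4πρ²|Ψ|² dρ = 1, i.e. A² = (8·π·a^3/3)^(−1).
Substituting u = ρ/a, A², 4π and the length scale all cancel in the ratio: P = ∫_{0}^{3.5} u^2·(1 - u/3)^2·e^(-u) du / ∫_{0}^{∞} u^2·(1 - u/3)^2·e^(-u) du.
Using ∫ u^2·(1 - u/3)^2·e^(-u) du = (-u^4 + 2·u^3 - 3·u^2 - 6·u - 6)·e^(-u)/9, the numerator is 2/3 - 683·e^(-7/2)/48 and the denominator is 2/3.
This evaluates to P = 0.3555.

P ≈ 0.355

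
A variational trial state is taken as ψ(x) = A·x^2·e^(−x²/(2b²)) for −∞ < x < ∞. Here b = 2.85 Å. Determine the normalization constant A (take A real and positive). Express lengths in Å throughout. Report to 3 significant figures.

A ≈ 0.0633 Å^(-5/2)

The normalization condition is ∫|ψ|² dx = 1 from −∞ to ∞.
Differentiating ∫e^(−αx²) dx = √(π/α) under α to get the higher moments, the integral (without the A² prefactor) comes out to 3·√(π)·b^5/4.
Setting this equal to 1 gives A² = 1/(3·√(π)·b^5/4).
With b = 2.85: A² = 0.004001 and A = 0.06325.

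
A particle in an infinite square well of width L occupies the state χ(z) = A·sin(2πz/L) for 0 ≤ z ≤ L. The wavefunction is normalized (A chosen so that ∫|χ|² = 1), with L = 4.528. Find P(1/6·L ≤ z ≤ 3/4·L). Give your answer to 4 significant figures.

P ≈ 0.6522

P = ∫_{1/6·L}^{3/4·L} |χ(z)|² dz.
The normalization integral ∫|χ|²dz over the whole domain equals L/2·A², and A² cancels in the ratio.
Let u = z/L; then A² and the length scale cancel, so P = ∫_{1/6}^{3/4} sin(2·π·u)^2 du ÷ ∫_{0}^{1} sin(2·π·u)^2 du.
An antiderivative of sin(2·π·u)^2 is u/2 - sin(4·π·u)/(8·π); evaluating from 1/6 to 3/4 gives √(3)/(16·π) + 7/24, while the full integral is 1/2.
This works out to P = √(3)/(8·π) + 7/12.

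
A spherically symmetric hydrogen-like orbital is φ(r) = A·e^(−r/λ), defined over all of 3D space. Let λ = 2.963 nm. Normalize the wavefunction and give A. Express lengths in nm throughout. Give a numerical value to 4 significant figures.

Require ∫ |φ|² 4πr² dr = 1 over the whole domain.
Carrying out the integral gives A² · π·λ^3.
So A² = (π·λ^3)^(−1).
With λ = 2.963: A² = 0.012236 and A = 0.11062.

A ≈ 0.1106 nm^(-3/2)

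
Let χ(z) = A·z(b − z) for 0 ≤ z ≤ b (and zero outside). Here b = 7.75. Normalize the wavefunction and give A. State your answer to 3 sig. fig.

The normalization condition is ∫|χ|² dz = 1 from 0 to b.
Expanding the polynomial and integrating term by term, carrying out the integral gives A² · b^5/30.
So A² = (b^5/30)^(−1).
Substituting b = 7.75 gives A² = 0.001073, so A = 0.03276.

A ≈ 0.0328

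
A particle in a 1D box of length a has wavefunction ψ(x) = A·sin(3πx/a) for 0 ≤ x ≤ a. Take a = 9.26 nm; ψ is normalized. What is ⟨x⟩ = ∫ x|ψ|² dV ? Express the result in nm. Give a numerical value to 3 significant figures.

⟨x⟩ ≈ 4.63 nm

The expectation value is the |ψ|²-weighted average of x: ∫ x|ψ|² dx.
With ∫₀^a sin²(nπx/a) dx = a/2, the ratio of the moment integral to the normalization integral gives ⟨x⟩ = a/2.
Putting a = 9.26 gives 4.630.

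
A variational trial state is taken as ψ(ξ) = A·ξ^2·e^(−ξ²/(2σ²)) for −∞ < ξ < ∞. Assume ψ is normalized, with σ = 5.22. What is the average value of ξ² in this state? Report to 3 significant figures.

⟨ξ²⟩ = ∫ ξ^2 |ψ|² dξ over the full domain.
The ratio of the moment integral to the normalization integral gives ⟨ξ²⟩ = 5·σ^2/2.
With σ = 5.22, ⟨ξ^2⟩ = 68.12.

⟨ξ^2⟩ ≈ 68.1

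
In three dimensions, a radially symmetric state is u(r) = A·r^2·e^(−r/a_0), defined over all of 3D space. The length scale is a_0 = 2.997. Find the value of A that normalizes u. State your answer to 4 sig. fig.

Require ∫ |u|² 4πr² dr = 1 over the whole domain.
(Spherical symmetry: dV = 4πr² dr.)
The integral (without the A² prefactor) comes out to 45·π·a_0^7/2.
So A² = (45·π·a_0^7/2)^(−1).
With a_0 = 2.997: A² = 0.0000065142 and A = 0.0025523.

A ≈ 0.002552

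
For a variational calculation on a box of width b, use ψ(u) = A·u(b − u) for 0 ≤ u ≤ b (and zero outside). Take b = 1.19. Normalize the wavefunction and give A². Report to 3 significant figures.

A^2 ≈ 12.6

We need A² ∫|f|² du = 1, taking the integral from 0 to b.
Expanding the polynomial and integrating term by term, with ψ = A·u(b − u), the integral evaluates to A²·[b^5/30].
Hence A² = 1/[b^5/30].
With b = 1.19: A² = 12.57 and A = 3.546.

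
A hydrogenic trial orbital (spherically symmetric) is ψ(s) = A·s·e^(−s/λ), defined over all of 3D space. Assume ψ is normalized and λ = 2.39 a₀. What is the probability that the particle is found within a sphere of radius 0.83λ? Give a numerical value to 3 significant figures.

P = ∫ |ψ|² 4πs² ds over s ≤ 0.83λ.
A² is fixed by ∫₀^∞ 4πs²|ψ|² ds = 1, i.e. A² = (3·π·λ^5)^(−1).
Let u = s/λ; then A², 4π and the length scale all cancel, so P = ∫_{0}^{0.83} u^4·e^(-2·u) du ÷ ∫_{0}^{∞} u^4·e^(-2·u) du.
Using ∫ u^4·e^(-2·u) du = -(u^4/2 + u^3 + 3·u^2/2 + 3·u/2 + 3/4)·e^(-2·u), the numerator is ≈ 0.020355 and the denominator is 3/4.
Taking the ratio yields P = 0.02714.

P ≈ 0.0271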